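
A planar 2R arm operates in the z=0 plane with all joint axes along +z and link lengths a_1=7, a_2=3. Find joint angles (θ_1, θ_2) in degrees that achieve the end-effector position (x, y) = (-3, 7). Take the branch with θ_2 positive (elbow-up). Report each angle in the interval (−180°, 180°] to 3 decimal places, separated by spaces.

cos θ_2 = (58.0000−7²−3²)/(2·7·3) = 0.0000; θ_2 = 90.0000° (elbow-up)
β = atan2(7.0000,-3.0000) = 113.1986°; ψ = atan2(3.0000,7.0000) = 23.1986°
θ_1 = β − ψ = 90.0000°

90.000 90.000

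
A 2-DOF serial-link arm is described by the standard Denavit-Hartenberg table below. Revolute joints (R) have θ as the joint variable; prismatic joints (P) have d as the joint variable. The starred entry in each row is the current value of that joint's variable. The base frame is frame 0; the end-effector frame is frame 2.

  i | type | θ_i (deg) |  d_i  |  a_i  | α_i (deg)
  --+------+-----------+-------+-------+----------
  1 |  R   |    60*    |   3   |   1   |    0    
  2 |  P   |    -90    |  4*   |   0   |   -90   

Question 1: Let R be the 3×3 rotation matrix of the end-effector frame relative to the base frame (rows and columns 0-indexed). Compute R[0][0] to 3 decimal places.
0.866

End-effector x-axis (col 0 of R) = (0.8660,-0.5000,0.0000)
R[0][0] = 0.8660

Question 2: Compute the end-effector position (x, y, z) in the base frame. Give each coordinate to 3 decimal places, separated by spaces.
after link 1: o_1 = (0.5000, 0.8660, 3.0000)
after link 2: o_2 = (0.5000, 0.8660, 7.0000)

0.500 0.866 7.000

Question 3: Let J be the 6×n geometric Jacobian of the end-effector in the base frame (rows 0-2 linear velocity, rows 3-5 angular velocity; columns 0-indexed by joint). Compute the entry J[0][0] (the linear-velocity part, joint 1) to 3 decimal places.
-0.866

axis z_0 = ẑ; lever o_n−o_0 = (0.5000,0.8660,7.0000)
cross product → J_v[:, 0] = (-0.8660,0.5000,0.0000)
J_ω[:, 0] = z_0
entry J[0][0] = -0.8660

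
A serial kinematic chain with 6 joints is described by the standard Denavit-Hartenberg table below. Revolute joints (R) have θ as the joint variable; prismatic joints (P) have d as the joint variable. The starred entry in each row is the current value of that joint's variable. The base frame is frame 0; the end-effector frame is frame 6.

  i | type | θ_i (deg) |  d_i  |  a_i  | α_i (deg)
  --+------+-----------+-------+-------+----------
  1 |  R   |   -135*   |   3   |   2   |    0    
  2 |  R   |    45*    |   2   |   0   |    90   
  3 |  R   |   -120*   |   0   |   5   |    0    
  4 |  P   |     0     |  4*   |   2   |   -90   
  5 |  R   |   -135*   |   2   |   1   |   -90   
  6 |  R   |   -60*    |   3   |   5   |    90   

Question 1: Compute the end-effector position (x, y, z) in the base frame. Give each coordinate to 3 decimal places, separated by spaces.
after link 1: o_1 = (-1.4142, -1.4142, 3.0000)
after link 2: o_2 = (-1.4142, -1.4142, 5.0000)
after link 3: o_3 = (-1.4142, 1.0858, 0.6699)
after link 4: o_4 = (-5.4142, 2.0858, -1.0622)
after link 5: o_5 = (-6.1213, 0.0002, -1.4498)
after link 6: o_6 = (-10.0104, -3.5730, -3.9211)

-10.010 -3.573 -3.921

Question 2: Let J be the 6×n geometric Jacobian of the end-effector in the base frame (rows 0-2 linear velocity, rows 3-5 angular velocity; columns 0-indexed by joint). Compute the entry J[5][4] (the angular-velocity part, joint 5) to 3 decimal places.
axis z_4 = (-0.0000,-0.8660,-0.5000); lever o_n−o_4 = (-4.5962,-5.6588,-2.8589)
cross product → J_v[:, 4] = (-0.3536,2.2981,-3.9804)
J_ω[:, 4] = z_4
entry J[5][4] = -0.5000

-0.500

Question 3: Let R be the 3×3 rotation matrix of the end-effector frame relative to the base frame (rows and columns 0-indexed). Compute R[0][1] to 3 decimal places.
End-effector y-axis (col 1 of R) = (-0.7071,0.3536,-0.6124)
R[0][1] = -0.7071

-0.707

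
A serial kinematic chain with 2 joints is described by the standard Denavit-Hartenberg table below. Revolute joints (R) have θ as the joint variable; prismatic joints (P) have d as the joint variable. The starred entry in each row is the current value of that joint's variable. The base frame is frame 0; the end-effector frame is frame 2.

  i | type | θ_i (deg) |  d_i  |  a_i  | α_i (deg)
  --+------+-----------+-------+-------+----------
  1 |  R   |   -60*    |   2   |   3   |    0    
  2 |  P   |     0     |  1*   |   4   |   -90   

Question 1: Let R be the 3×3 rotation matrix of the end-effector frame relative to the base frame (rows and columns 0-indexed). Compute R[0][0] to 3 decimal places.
End-effector x-axis (col 0 of R) = (0.5000,-0.8660,0.0000)
R[0][0] = 0.5000

0.500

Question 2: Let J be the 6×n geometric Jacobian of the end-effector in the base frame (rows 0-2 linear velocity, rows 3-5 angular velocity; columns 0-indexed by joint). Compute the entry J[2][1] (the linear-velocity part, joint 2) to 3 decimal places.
prismatic axis z_1 = (0.0000,0.0000,1.0000)
J_v[:, 1] = z_1; J_ω[:, 1] = (0,0,0)
entry J[2][1] = 1.0000

1.000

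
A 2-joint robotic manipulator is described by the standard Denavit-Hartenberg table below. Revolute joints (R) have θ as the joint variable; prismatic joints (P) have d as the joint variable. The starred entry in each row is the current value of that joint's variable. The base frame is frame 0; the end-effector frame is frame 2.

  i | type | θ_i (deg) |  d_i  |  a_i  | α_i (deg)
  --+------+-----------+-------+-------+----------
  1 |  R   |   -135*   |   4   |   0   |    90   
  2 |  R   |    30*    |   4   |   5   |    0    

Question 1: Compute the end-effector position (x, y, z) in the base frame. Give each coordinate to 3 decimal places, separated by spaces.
-5.890 -0.233 6.500

after link 1: o_1 = (0.0000, 0.0000, 4.0000)
after link 2: o_2 = (-5.8903, -0.2334, 6.5000)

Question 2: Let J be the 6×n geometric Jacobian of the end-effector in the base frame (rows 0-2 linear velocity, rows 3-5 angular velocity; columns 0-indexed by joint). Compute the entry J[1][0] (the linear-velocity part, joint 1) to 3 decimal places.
axis z_0 = ẑ; lever o_n−o_0 = (-5.8903,-0.2334,6.5000)
cross product → J_v[:, 0] = (0.2334,-5.8903,0.0000)
J_ω[:, 0] = z_0
entry J[1][0] = -5.8903

-5.890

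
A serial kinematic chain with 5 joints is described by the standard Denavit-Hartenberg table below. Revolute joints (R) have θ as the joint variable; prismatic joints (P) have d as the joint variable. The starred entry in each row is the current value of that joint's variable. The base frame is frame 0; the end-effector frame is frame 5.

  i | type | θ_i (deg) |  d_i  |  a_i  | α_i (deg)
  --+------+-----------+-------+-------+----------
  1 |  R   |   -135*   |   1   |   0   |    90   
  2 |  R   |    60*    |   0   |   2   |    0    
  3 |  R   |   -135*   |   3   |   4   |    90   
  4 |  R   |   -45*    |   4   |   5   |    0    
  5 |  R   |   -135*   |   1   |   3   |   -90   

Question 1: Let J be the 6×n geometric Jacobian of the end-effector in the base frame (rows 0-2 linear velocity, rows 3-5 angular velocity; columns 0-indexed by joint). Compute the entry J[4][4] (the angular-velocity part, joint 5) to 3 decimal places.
axis z_4 = (0.6830,0.6830,-0.2588); lever o_n−o_4 = (1.2321,1.2321,2.6390)
cross product → J_v[:, 4] = (2.1213,-2.1213,-0.0000)
J_ω[:, 4] = z_4
entry J[4][4] = 0.6830

0.683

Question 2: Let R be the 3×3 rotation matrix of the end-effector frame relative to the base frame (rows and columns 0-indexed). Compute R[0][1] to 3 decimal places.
-0.683

End-effector y-axis (col 1 of R) = (-0.6830,-0.6830,0.2588)
R[0][1] = -0.6830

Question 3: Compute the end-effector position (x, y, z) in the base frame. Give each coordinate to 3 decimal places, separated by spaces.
after link 1: o_1 = (0.0000, 0.0000, 1.0000)
after link 2: o_2 = (-0.7071, -0.7071, 2.7321)
after link 3: o_3 = (-3.5605, 0.6822, -1.1317)
after link 4: o_4 = (1.0245, 0.2672, -5.5820)
after link 5: o_5 = (2.2566, 1.4992, -2.9430)

2.257 1.499 -2.943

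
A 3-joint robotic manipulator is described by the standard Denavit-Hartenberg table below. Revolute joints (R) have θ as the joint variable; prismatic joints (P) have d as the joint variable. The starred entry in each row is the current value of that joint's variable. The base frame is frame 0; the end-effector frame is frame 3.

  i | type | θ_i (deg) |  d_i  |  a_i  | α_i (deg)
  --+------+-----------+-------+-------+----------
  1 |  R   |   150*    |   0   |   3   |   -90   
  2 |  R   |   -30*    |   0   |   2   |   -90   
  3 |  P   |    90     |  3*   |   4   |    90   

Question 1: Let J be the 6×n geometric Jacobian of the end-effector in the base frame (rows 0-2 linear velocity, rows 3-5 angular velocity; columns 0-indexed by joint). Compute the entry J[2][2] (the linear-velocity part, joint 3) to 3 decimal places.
prismatic axis z_2 = (-0.4330,0.2500,-0.8660)
J_v[:, 2] = z_2; J_ω[:, 2] = (0,0,0)
entry J[2][2] = -0.8660

-0.866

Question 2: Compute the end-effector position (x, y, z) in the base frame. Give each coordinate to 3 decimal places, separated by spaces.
-3.397 6.580 -1.598

after link 1: o_1 = (-2.5981, 1.5000, 0.0000)
after link 2: o_2 = (-4.0981, 2.3660, 1.0000)
after link 3: o_3 = (-3.3971, 6.5801, -1.5981)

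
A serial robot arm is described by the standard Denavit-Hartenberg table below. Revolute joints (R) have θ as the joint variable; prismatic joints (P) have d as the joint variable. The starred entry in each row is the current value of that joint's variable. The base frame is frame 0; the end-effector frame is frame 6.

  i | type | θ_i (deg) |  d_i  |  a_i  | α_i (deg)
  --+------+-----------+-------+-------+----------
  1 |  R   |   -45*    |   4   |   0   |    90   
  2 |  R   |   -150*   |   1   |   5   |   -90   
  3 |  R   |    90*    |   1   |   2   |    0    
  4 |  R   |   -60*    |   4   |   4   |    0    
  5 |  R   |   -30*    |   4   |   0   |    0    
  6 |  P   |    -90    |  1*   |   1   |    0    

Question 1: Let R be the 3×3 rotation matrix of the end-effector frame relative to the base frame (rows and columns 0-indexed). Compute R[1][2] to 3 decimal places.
End-effector z-axis (col 2 of R) = (0.3536,-0.3536,-0.8660)
R[1][2] = -0.3536

-0.354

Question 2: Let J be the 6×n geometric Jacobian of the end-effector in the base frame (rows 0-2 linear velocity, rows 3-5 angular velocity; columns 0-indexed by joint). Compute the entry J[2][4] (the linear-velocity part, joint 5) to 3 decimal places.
-0.500

axis z_4 = (0.3536,-0.3536,-0.8660); lever o_n−o_4 = (1.0607,-2.4749,-4.3301)
cross product → J_v[:, 4] = (-0.6124,0.6124,-0.5000)
J_ω[:, 4] = z_4
entry J[2][4] = -0.5000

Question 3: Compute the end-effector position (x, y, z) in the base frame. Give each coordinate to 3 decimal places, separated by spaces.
-0.233 3.062 -8.892

after link 1: o_1 = (0.0000, 0.0000, 4.0000)
after link 2: o_2 = (-3.7690, 2.3548, 1.5000)
after link 3: o_3 = (-2.0012, 3.4154, 0.6340)
after link 4: o_4 = (-1.2941, 5.5367, -4.5622)
after link 5: o_5 = (0.1201, 4.1225, -8.0263)
after link 6: o_6 = (-0.2334, 3.0619, -8.8923)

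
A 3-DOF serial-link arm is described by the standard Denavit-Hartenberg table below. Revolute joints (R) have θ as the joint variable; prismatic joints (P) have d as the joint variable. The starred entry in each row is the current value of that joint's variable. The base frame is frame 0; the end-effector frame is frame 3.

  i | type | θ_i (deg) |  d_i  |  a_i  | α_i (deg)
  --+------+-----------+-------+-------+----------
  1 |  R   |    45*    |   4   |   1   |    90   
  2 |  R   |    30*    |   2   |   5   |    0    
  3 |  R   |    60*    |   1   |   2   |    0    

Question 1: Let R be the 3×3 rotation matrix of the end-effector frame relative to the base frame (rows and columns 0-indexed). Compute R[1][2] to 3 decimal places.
End-effector z-axis (col 2 of R) = (0.7071,-0.7071,0.0000)
R[1][2] = -0.7071

-0.707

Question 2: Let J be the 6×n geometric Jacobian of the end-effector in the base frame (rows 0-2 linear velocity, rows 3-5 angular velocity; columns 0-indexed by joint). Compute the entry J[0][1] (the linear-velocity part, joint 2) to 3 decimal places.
-3.182

axis z_1 = (0.7071,-0.7071,0.0000); lever o_n−o_1 = (5.1832,0.9405,4.5000)
cross product → J_v[:, 1] = (-3.1820,-3.1820,4.3301)
J_ω[:, 1] = z_1
entry J[0][1] = -3.1820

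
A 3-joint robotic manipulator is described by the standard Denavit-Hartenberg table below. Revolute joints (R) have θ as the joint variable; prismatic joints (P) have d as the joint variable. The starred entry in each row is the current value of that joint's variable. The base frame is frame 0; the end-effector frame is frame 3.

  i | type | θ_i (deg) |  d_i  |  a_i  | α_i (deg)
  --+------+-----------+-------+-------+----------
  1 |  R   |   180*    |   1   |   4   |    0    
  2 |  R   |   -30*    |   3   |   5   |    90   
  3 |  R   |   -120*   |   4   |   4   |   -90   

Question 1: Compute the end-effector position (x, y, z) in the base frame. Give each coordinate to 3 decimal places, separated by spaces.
-4.598 4.964 0.536

after link 1: o_1 = (-4.0000, 0.0000, 1.0000)
after link 2: o_2 = (-8.3301, 2.5000, 4.0000)
after link 3: o_3 = (-4.5981, 4.9641, 0.5359)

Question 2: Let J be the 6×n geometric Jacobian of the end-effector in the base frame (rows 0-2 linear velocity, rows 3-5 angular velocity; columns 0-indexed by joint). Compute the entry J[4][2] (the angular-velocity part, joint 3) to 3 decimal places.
axis z_2 = (0.5000,0.8660,0.0000); lever o_n−o_2 = (3.7321,2.4641,-3.4641)
cross product → J_v[:, 2] = (-3.0000,1.7321,-2.0000)
J_ω[:, 2] = z_2
entry J[4][2] = 0.8660

0.866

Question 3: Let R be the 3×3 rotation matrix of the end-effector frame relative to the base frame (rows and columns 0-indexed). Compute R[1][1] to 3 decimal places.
-0.866

End-effector y-axis (col 1 of R) = (-0.5000,-0.8660,-0.0000)
R[1][1] = -0.8660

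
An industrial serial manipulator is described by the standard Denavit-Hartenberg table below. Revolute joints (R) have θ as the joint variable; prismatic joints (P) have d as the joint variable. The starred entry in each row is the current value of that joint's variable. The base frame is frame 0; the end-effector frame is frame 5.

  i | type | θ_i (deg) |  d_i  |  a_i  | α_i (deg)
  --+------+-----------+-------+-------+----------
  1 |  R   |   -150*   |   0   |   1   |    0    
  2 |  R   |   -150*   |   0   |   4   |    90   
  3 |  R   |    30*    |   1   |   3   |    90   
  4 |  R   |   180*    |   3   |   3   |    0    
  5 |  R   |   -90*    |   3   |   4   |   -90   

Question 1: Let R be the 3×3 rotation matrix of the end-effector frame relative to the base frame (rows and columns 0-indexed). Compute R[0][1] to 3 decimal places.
-0.250

End-effector y-axis (col 1 of R) = (-0.2500,-0.4330,0.8660)
R[0][1] = -0.2500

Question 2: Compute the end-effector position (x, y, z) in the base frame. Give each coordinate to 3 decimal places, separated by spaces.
after link 1: o_1 = (-0.8660, -0.5000, 0.0000)
after link 2: o_2 = (1.1340, 2.9641, 0.0000)
after link 3: o_3 = (3.2990, 4.7141, 1.5000)
after link 4: o_4 = (2.7500, 3.7631, -2.5981)
after link 5: o_5 = (6.9641, 3.0622, -5.1962)

6.964 3.062 -5.196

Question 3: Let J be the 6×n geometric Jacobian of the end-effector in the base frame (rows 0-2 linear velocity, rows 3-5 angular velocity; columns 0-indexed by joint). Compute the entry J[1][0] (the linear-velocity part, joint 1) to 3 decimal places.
axis z_0 = ẑ; lever o_n−o_0 = (6.9641,3.0622,-5.1962)
cross product → J_v[:, 0] = (-3.0622,6.9641,0.0000)
J_ω[:, 0] = z_0
entry J[1][0] = 6.9641

6.964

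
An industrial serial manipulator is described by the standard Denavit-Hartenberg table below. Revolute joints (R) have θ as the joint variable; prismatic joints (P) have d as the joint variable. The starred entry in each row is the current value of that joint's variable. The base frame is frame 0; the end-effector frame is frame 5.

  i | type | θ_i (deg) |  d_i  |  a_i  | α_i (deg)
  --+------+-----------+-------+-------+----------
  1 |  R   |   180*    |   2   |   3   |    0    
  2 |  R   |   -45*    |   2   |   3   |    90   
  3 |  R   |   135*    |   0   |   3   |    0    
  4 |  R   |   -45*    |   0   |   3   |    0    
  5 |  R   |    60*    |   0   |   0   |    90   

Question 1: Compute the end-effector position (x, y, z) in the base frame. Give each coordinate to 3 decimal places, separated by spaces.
after link 1: o_1 = (-3.0000, 0.0000, 2.0000)
after link 2: o_2 = (-5.1213, 2.1213, 4.0000)
after link 3: o_3 = (-3.6213, 0.6213, 6.1213)
after link 4: o_4 = (-3.6213, 0.6213, 9.1213)
after link 5: o_5 = (-3.6213, 0.6213, 9.1213)

-3.621 0.621 9.121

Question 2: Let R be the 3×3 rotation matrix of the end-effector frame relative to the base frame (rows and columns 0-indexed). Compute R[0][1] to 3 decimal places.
0.707

End-effector y-axis (col 1 of R) = (0.7071,0.7071,0.0000)
R[0][1] = 0.7071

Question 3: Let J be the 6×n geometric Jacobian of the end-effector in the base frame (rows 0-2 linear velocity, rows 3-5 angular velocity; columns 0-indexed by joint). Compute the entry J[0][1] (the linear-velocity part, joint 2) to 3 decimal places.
-0.621

axis z_1 = (0.0000,0.0000,1.0000); lever o_n−o_1 = (-0.6213,0.6213,7.1213)
cross product → J_v[:, 1] = (-0.6213,-0.6213,0.0000)
J_ω[:, 1] = z_1
entry J[0][1] = -0.6213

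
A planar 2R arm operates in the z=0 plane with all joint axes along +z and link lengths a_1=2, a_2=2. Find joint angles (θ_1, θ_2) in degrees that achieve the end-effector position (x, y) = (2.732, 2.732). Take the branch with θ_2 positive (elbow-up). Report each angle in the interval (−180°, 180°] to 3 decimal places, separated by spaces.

cos θ_2 = (14.9276−2²−2²)/(2·2·2) = 0.8660; θ_2 = 30.0080° (elbow-up)
β = atan2(2.7320,2.7320) = 45.0000°; ψ = atan2(1.0002,3.7319) = 15.0040°
θ_1 = β − ψ = 29.9960°

29.996 30.008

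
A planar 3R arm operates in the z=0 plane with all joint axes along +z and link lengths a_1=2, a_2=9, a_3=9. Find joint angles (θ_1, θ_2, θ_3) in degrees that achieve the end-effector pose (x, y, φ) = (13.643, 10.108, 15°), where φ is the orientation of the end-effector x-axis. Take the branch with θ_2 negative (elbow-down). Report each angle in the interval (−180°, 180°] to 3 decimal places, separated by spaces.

134.992 -89.990 -30.002

wrist centre = target − a_3·(cos φ, sin φ) = (4.9497, 7.7786)
cos θ_2 = (85.0063−2²−9²)/(2·2·9) = 0.0002; θ_2 = -89.9900° (elbow-down)
β = atan2(7.7786,4.9497) = 57.5307°; ψ = atan2(-9.0000,2.0016) = -77.4617°
θ_1 = β − ψ = 134.9924°
θ_3 = φ − θ_1 − θ_2 = -30.0024° (wrapped to (-180°,180°])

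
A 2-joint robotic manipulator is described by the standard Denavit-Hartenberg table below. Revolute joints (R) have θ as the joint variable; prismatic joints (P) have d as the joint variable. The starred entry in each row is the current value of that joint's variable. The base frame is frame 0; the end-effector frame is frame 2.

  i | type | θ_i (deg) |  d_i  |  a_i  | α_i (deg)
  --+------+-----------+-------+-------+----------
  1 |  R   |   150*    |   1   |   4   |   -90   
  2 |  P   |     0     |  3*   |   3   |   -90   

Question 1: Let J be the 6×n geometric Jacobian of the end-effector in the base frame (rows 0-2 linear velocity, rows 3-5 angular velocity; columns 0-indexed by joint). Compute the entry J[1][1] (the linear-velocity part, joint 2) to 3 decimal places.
-0.866

prismatic axis z_1 = (-0.5000,-0.8660,0.0000)
J_v[:, 1] = z_1; J_ω[:, 1] = (0,0,0)
entry J[1][1] = -0.8660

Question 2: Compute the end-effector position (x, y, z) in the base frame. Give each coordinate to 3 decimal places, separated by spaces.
after link 1: o_1 = (-3.4641, 2.0000, 1.0000)
after link 2: o_2 = (-7.5622, 0.9019, 1.0000)

-7.562 0.902 1.000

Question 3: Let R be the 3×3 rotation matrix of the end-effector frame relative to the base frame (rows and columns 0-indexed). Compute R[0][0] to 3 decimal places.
-0.866

End-effector x-axis (col 0 of R) = (-0.8660,0.5000,0.0000)
R[0][0] = -0.8660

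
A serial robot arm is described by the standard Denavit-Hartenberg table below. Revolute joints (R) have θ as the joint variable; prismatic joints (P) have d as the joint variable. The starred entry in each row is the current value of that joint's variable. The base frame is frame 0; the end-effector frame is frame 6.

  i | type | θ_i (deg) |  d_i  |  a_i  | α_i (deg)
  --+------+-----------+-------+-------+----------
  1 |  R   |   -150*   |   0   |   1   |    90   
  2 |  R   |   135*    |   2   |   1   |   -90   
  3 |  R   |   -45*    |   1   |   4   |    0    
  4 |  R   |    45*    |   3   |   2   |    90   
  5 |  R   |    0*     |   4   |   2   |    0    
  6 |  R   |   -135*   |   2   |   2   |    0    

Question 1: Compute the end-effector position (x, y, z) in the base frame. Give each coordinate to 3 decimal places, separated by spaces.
after link 1: o_1 = (-0.8660, -0.5000, 0.0000)
after link 2: o_2 = (-1.2537, 1.5856, 0.7071)
after link 3: o_3 = (-0.3234, 5.3886, 2.0000)
after link 4: o_4 = (2.7384, 7.1564, 1.2929)
after link 5: o_5 = (1.9632, 11.3276, 2.7071)
after link 6: o_6 = (-0.7689, 12.0597, 2.7071)

-0.769 12.060 2.707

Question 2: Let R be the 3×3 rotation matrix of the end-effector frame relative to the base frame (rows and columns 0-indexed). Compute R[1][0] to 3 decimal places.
End-effector x-axis (col 0 of R) = (-0.8660,-0.5000,-0.0000)
R[1][0] = -0.5000

-0.500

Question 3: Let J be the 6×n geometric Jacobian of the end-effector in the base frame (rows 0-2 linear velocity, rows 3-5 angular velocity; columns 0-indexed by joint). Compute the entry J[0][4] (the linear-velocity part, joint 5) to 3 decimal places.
axis z_4 = (-0.5000,0.8660,0.0000); lever o_n−o_4 = (-3.5073,4.9033,1.4142)
cross product → J_v[:, 4] = (1.2247,0.7071,0.5858)
J_ω[:, 4] = z_4
entry J[0][4] = 1.2247

1.225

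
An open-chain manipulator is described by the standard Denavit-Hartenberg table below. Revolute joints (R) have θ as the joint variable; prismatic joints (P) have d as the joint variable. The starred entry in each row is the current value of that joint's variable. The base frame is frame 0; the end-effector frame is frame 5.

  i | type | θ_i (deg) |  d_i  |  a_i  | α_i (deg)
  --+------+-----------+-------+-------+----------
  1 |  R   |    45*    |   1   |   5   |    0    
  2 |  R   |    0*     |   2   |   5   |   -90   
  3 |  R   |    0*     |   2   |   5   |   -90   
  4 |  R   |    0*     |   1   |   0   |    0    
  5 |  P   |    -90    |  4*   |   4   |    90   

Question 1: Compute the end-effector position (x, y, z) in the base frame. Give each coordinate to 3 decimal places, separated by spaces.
6.364 14.849 -2.000

after link 1: o_1 = (3.5355, 3.5355, 1.0000)
after link 2: o_2 = (7.0711, 7.0711, 3.0000)
after link 3: o_3 = (9.1924, 12.0208, 3.0000)
after link 4: o_4 = (9.1924, 12.0208, 2.0000)
after link 5: o_5 = (6.3640, 14.8492, -2.0000)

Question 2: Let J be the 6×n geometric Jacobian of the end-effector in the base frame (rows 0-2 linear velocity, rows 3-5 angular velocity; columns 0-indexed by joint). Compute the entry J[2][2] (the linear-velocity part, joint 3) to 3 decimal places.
-5.000

axis z_2 = (-0.7071,0.7071,0.0000); lever o_n−o_2 = (-0.7071,7.7782,-5.0000)
cross product → J_v[:, 2] = (-3.5355,-3.5355,-5.0000)
J_ω[:, 2] = z_2
entry J[2][2] = -5.0000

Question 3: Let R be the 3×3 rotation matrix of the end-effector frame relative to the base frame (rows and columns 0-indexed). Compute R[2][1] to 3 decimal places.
-1.000

End-effector y-axis (col 1 of R) = (-0.0000,0.0000,-1.0000)
R[2][1] = -1.0000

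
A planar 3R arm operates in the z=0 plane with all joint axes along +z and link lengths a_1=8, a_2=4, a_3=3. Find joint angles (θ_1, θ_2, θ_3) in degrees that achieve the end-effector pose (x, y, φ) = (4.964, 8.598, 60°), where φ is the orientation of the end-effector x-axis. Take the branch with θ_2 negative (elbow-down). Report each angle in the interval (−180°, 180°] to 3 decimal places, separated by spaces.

wrist centre = target − a_3·(cos φ, sin φ) = (3.4640, 5.9999)
cos θ_2 = (47.9984−8²−4²)/(2·8·4) = -0.5000; θ_2 = -120.0017° (elbow-down)
β = atan2(5.9999,3.4640) = 60.0004°; ψ = atan2(-3.4640,5.9999) = -30.0000°
θ_1 = β − ψ = 90.0004°
θ_3 = φ − θ_1 − θ_2 = 90.0013° (wrapped to (-180°,180°])

90.000 -120.002 90.001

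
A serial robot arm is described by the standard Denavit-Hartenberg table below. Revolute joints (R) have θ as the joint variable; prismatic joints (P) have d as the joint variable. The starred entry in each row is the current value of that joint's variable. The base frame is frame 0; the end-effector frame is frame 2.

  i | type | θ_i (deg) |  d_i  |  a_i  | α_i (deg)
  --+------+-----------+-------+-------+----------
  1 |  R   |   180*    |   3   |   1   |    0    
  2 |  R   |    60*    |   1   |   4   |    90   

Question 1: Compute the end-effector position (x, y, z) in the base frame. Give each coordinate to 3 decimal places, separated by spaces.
after link 1: o_1 = (-1.0000, 0.0000, 3.0000)
after link 2: o_2 = (-3.0000, -3.4641, 4.0000)

-3.000 -3.464 4.000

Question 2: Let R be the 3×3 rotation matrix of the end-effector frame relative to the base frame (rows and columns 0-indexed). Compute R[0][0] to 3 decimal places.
-0.500

End-effector x-axis (col 0 of R) = (-0.5000,-0.8660,0.0000)
R[0][0] = -0.5000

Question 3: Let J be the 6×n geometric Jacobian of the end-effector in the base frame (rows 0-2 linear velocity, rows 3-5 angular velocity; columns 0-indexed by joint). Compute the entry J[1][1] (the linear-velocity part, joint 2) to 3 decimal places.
-2.000

axis z_1 = (0.0000,0.0000,1.0000); lever o_n−o_1 = (-2.0000,-3.4641,1.0000)
cross product → J_v[:, 1] = (3.4641,-2.0000,0.0000)
J_ω[:, 1] = z_1
entry J[1][1] = -2.0000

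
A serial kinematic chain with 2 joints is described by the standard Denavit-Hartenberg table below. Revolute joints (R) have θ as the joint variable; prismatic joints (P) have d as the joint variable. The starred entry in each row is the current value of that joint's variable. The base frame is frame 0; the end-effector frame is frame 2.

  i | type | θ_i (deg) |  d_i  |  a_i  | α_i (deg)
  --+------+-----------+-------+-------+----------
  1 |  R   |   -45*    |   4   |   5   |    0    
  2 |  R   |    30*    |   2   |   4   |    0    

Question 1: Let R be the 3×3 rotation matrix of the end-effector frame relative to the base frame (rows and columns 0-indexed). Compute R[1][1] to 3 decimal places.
End-effector y-axis (col 1 of R) = (0.2588,0.9659,0.0000)
R[1][1] = 0.9659

0.966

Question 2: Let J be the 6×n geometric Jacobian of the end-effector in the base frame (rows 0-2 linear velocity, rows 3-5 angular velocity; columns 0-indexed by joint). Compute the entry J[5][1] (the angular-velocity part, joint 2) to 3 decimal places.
axis z_1 = (0.0000,0.0000,1.0000); lever o_n−o_1 = (3.8637,-1.0353,2.0000)
cross product → J_v[:, 1] = (1.0353,3.8637,-0.0000)
J_ω[:, 1] = z_1
entry J[5][1] = 1.0000

1.000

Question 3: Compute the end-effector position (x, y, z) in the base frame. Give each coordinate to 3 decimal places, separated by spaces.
7.399 -4.571 6.000

after link 1: o_1 = (3.5355, -3.5355, 4.0000)
after link 2: o_2 = (7.3992, -4.5708, 6.0000)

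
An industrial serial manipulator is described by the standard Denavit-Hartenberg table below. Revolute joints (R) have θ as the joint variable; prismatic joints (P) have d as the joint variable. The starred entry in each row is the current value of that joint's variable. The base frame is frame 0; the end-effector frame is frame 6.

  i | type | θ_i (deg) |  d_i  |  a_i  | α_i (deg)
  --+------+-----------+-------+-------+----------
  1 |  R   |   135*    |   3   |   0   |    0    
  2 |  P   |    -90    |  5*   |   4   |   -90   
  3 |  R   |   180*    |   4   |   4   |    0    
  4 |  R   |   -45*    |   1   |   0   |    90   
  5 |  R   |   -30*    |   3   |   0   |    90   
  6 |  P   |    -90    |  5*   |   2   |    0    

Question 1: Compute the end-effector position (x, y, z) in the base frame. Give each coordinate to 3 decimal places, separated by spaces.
after link 1: o_1 = (0.0000, 0.0000, 3.0000)
after link 2: o_2 = (2.8284, 2.8284, 8.0000)
after link 3: o_3 = (-2.8284, 2.8284, 8.0000)
after link 4: o_4 = (-3.5355, 3.5355, 8.0000)
after link 5: o_5 = (-2.0355, 5.0355, 5.8787)
after link 6: o_6 = (1.2763, 2.2237, 9.0607)

1.276 2.224 9.061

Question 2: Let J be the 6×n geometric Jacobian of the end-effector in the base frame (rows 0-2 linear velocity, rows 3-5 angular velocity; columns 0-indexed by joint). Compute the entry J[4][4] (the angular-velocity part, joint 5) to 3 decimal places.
0.500

axis z_4 = (0.5000,0.5000,-0.7071); lever o_n−o_4 = (4.8119,-1.3119,1.0607)
cross product → J_v[:, 4] = (-0.3973,-3.9328,-3.0619)
J_ω[:, 4] = z_4
entry J[4][4] = 0.5000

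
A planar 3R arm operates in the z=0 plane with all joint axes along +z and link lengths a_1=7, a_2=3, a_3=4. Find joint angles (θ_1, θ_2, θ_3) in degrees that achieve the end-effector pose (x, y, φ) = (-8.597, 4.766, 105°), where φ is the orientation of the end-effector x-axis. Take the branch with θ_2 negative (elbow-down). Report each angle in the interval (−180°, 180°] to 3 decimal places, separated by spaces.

wrist centre = target − a_3·(cos φ, sin φ) = (-7.5617, 0.9023)
cos θ_2 = (57.9938−7²−3²)/(2·7·3) = -0.0001; θ_2 = -90.0084° (elbow-down)
β = atan2(0.9023,-7.5617) = 173.1954°; ψ = atan2(-3.0000,6.9996) = -23.1999°
θ_1 = β − ψ = 196.3953°
θ_3 = φ − θ_1 − θ_2 = -1.3869° (wrapped to (-180°,180°])

-163.605 -90.008 -1.387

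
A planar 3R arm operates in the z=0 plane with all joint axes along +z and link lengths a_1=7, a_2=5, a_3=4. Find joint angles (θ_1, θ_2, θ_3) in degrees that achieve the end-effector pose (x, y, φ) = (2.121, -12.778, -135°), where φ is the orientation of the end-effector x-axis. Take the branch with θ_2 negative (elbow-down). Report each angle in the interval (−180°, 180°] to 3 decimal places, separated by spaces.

-44.998 -45.008 -44.994

wrist centre = target − a_3·(cos φ, sin φ) = (4.9494, -9.9496)
cos θ_2 = (123.4908−7²−5²)/(2·7·5) = 0.7070; θ_2 = -45.0077° (elbow-down)
β = atan2(-9.9496,4.9494) = -63.5519°; ψ = atan2(-3.5360,10.5351) = -18.5539°
θ_1 = β − ψ = -44.9980°
θ_3 = φ − θ_1 − θ_2 = -44.9943° (wrapped to (-180°,180°])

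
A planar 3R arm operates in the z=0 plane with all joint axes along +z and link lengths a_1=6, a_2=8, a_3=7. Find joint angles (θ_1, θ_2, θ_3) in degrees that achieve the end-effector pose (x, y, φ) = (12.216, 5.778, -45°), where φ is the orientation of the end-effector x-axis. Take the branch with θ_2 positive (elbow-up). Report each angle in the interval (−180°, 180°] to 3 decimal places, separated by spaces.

30.003 44.999 -120.002

wrist centre = target − a_3·(cos φ, sin φ) = (7.2663, 10.7277)
cos θ_2 = (167.8830−6²−8²)/(2·6·8) = 0.7071; θ_2 = 44.9994° (elbow-up)
β = atan2(10.7277,7.2663) = 55.8889°; ψ = atan2(5.6568,11.6569) = 25.8861°
θ_1 = β − ψ = 30.0029°
θ_3 = φ − θ_1 − θ_2 = -120.0022° (wrapped to (-180°,180°])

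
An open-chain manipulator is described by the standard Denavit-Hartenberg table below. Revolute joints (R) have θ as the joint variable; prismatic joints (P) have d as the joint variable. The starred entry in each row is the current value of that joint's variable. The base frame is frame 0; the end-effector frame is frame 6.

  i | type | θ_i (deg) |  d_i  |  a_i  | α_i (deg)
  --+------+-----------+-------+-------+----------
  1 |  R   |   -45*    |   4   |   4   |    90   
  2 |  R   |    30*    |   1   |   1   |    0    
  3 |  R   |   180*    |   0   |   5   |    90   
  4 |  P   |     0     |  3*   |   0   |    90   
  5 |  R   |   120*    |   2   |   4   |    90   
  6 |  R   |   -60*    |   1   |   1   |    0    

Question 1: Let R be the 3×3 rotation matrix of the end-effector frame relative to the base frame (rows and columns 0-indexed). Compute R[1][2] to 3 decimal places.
0.707

End-effector z-axis (col 2 of R) = (-0.7071,0.7071,0.0000)
R[1][2] = 0.7071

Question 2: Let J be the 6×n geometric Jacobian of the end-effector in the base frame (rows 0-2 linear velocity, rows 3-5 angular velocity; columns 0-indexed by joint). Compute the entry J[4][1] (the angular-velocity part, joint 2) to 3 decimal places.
axis z_1 = (-0.7071,-0.7071,0.0000); lever o_n−o_1 = (-4.1225,4.3120,5.0981)
cross product → J_v[:, 1] = (-3.6049,3.6049,-5.9641)
J_ω[:, 1] = z_1
entry J[4][1] = -0.7071

-0.707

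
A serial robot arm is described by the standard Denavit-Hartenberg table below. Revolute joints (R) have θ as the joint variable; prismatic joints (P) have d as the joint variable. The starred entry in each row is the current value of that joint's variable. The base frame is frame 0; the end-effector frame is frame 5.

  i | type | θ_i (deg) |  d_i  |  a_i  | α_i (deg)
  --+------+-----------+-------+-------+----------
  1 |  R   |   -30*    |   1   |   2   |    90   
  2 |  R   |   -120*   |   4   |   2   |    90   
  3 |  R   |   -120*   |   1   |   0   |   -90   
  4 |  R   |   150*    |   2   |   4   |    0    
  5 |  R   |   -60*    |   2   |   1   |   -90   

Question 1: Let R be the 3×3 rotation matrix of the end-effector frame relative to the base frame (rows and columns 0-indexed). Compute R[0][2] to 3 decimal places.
End-effector z-axis (col 2 of R) = (-0.6495,-0.6250,-0.4330)
R[0][2] = -0.6495

-0.650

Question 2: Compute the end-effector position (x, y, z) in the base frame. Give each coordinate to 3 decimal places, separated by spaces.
-2.384 -4.397 -6.232

after link 1: o_1 = (1.7321, -1.0000, 1.0000)
after link 2: o_2 = (-1.1340, -3.9641, -0.7321)
after link 3: o_3 = (-1.8840, -3.5311, -0.2321)
after link 4: o_4 = (-2.8840, -5.2631, -4.2321)
after link 5: o_5 = (-2.3840, -4.3971, -6.2321)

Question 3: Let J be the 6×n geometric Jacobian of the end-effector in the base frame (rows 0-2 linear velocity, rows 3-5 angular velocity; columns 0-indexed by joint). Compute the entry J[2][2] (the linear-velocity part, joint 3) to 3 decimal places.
0.866

axis z_2 = (-0.7500,0.4330,0.5000); lever o_n−o_2 = (-1.2500,-0.4330,-5.5000)
cross product → J_v[:, 2] = (-2.1651,-4.7500,0.8660)
J_ω[:, 2] = z_2
entry J[2][2] = 0.8660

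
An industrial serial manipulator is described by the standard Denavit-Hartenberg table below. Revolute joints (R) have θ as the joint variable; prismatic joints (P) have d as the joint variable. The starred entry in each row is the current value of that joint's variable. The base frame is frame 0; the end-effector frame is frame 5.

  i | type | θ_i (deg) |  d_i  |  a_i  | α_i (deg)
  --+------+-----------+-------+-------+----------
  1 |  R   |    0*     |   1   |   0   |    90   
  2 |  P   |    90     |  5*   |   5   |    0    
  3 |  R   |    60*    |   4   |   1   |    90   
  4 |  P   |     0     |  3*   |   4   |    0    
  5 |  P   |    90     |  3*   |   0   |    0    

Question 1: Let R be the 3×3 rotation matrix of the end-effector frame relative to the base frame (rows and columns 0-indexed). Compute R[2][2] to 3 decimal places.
0.866

End-effector z-axis (col 2 of R) = (0.5000,-0.0000,0.8660)
R[2][2] = 0.8660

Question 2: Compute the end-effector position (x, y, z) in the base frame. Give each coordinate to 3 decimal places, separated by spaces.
after link 1: o_1 = (0.0000, 0.0000, 1.0000)
after link 2: o_2 = (0.0000, -5.0000, 6.0000)
after link 3: o_3 = (-0.8660, -9.0000, 6.5000)
after link 4: o_4 = (-2.8301, -9.0000, 11.0981)
after link 5: o_5 = (-1.3301, -9.0000, 13.6962)

-1.330 -9.000 13.696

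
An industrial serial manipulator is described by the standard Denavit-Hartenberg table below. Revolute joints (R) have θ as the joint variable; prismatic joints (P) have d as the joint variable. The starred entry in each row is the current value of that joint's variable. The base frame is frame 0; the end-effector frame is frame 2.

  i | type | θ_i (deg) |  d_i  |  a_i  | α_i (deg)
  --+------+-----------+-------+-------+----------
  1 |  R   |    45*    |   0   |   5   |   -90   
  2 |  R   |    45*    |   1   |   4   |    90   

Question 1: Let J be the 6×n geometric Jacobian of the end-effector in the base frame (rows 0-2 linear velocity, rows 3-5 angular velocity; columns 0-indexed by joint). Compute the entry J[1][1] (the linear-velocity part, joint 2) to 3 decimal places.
-2.000

axis z_1 = (-0.7071,0.7071,0.0000); lever o_n−o_1 = (1.2929,2.7071,-2.8284)
cross product → J_v[:, 1] = (-2.0000,-2.0000,-2.8284)
J_ω[:, 1] = z_1
entry J[1][1] = -2.0000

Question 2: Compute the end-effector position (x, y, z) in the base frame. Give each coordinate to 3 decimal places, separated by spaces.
4.828 6.243 -2.828

after link 1: o_1 = (3.5355, 3.5355, 0.0000)
after link 2: o_2 = (4.8284, 6.2426, -2.8284)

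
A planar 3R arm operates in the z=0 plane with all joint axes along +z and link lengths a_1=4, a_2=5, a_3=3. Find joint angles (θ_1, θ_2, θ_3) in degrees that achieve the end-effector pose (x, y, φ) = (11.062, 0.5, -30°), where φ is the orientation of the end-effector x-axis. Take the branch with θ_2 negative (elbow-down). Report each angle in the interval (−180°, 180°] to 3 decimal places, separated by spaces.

30.005 -30.009 -29.996

wrist centre = target − a_3·(cos φ, sin φ) = (8.4639, 2.0000)
cos θ_2 = (75.6380−4²−5²)/(2·4·5) = 0.8660; θ_2 = -30.0086° (elbow-down)
β = atan2(2.0000,8.4639) = 13.2950°; ψ = atan2(-2.5007,8.3298) = -16.7101°
θ_1 = β − ψ = 30.0051°
θ_3 = φ − θ_1 − θ_2 = -29.9965° (wrapped to (-180°,180°])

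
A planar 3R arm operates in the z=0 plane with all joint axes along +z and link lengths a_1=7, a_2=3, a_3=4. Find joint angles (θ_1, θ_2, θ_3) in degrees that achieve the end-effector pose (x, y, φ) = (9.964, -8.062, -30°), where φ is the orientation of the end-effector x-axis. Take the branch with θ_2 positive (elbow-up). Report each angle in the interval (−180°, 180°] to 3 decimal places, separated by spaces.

wrist centre = target − a_3·(cos φ, sin φ) = (6.4999, -6.0620)
cos θ_2 = (78.9965−7²−3²)/(2·7·3) = 0.4999; θ_2 = 60.0055° (elbow-up)
β = atan2(-6.0620,6.4999) = -43.0035°; ψ = atan2(2.5982,8.4998) = 16.9974°
θ_1 = β − ψ = -60.0010°
θ_3 = φ − θ_1 − θ_2 = -30.0045° (wrapped to (-180°,180°])

-60.001 60.005 -30.005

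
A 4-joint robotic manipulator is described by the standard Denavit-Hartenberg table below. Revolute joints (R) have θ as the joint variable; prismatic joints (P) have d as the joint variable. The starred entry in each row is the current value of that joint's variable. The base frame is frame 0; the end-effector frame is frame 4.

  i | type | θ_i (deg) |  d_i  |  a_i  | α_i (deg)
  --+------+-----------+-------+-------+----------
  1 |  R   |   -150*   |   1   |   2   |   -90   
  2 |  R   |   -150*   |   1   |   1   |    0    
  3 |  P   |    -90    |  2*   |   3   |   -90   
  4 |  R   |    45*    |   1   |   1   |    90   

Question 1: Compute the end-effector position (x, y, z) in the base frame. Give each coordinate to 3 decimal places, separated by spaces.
2.520 -1.193 -1.210

after link 1: o_1 = (-1.7321, -1.0000, 1.0000)
after link 2: o_2 = (-0.4821, -1.4330, 1.5000)
after link 3: o_3 = (1.8170, -2.4151, -1.0981)
after link 4: o_4 = (2.5196, -1.1929, -1.2104)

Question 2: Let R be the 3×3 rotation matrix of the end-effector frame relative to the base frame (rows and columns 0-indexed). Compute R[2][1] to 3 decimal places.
End-effector y-axis (col 1 of R) = (0.7500,0.4330,0.5000)
R[2][1] = 0.5000

0.500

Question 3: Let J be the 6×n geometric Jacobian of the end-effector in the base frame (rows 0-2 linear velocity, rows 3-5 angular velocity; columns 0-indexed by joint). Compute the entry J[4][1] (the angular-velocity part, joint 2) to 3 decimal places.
axis z_1 = (0.5000,-0.8660,0.0000); lever o_n−o_1 = (4.2517,-0.1929,-2.2104)
cross product → J_v[:, 1] = (1.9143,1.1052,3.5856)
J_ω[:, 1] = z_1
entry J[4][1] = -0.8660

-0.866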